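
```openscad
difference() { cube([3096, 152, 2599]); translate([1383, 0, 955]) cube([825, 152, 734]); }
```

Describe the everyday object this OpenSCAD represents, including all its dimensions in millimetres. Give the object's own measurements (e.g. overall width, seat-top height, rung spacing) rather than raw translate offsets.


A wall 3096 mm long (x), 152 mm thick (y), 2599 mm tall, with a rectangular window opening cut through it. The opening is 825 mm wide and 734 mm tall; its sill is at z = 955 mm and its near (−x) edge is 1383 mm from the wall's −x end. The opening passes through the full wall thickness.


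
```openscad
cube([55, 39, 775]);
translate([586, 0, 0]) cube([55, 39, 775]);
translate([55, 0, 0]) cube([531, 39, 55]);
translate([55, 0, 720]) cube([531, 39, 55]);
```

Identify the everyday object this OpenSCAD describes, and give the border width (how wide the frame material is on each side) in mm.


A picture frame. The border width is 55 mm.

Four thin pieces enclosing a rectangular opening — a picture frame. The two full-height stiles are 775 mm tall; the top rail sits at z = 720 and is 55 mm tall, so the border above the opening is 775 − 720 = 55 mm, matching the stile x-width.


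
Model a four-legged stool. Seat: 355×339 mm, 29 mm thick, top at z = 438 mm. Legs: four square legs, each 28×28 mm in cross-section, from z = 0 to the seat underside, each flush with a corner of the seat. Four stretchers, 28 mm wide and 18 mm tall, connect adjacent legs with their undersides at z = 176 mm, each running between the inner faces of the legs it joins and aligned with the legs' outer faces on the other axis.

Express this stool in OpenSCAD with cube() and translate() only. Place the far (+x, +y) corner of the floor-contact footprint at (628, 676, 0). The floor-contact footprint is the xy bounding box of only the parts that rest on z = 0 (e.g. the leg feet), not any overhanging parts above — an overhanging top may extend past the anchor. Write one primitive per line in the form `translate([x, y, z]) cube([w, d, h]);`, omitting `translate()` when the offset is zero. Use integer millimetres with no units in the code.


translate([273, 337, 409]) cube([355, 339, 29]);
translate([273, 337, 0]) cube([28, 28, 409]);
translate([600, 337, 0]) cube([28, 28, 409]);
translate([273, 648, 0]) cube([28, 28, 409]);
translate([600, 648, 0]) cube([28, 28, 409]);
translate([301, 337, 176]) cube([299, 28, 18]);
translate([301, 648, 176]) cube([299, 28, 18]);
translate([273, 365, 176]) cube([28, 283, 18]);
translate([600, 365, 176]) cube([28, 283, 18]);


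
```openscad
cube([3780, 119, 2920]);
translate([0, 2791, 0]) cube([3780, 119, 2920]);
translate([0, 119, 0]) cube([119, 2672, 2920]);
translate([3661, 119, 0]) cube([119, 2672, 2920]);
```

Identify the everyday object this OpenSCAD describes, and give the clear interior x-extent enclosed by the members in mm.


A house (or room) frame. The interior width is 3542 mm.

Four 2920 mm walls enclosing a rectangle with no floor or roof — a room or house frame. Outside width is 3780 mm and wall thickness is 119 mm, so the interior width is 3780 − 2 × 119 = 3542 mm.


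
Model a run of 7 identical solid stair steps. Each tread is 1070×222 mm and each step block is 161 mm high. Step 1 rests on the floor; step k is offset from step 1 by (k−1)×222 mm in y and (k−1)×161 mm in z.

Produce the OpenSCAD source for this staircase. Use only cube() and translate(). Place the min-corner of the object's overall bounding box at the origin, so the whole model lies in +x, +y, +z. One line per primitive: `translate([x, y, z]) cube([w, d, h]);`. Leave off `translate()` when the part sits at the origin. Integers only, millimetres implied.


cube([1070, 222, 161]);
translate([0, 222, 161]) cube([1070, 222, 161]);
translate([0, 444, 322]) cube([1070, 222, 161]);
translate([0, 666, 483]) cube([1070, 222, 161]);
translate([0, 888, 644]) cube([1070, 222, 161]);
translate([0, 1110, 805]) cube([1070, 222, 161]);
translate([0, 1332, 966]) cube([1070, 222, 161]);


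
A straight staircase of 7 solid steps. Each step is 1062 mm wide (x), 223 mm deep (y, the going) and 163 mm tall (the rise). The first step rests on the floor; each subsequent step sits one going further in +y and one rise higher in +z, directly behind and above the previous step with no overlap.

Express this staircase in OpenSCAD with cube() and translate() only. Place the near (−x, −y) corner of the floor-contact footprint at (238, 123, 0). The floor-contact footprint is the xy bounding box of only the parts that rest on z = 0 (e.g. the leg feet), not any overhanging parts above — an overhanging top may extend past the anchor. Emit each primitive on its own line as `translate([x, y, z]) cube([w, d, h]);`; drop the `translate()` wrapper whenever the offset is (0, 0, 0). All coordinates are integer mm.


translate([238, 123, 0]) cube([1062, 223, 163]);
translate([238, 346, 163]) cube([1062, 223, 163]);
translate([238, 569, 326]) cube([1062, 223, 163]);
translate([238, 792, 489]) cube([1062, 223, 163]);
translate([238, 1015, 652]) cube([1062, 223, 163]);
translate([238, 1238, 815]) cube([1062, 223, 163]);
translate([238, 1461, 978]) cube([1062, 223, 163]);


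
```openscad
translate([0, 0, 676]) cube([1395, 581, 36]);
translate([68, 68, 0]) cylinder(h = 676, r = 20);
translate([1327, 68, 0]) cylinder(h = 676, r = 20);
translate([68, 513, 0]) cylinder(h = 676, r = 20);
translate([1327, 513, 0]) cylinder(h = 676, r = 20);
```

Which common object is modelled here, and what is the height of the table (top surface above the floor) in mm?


A table. The table height is 712 mm.

A 1395×581×36 slab sits at z = 676 on four Ø40 mm round legs — a table. The top surface is at 676 + 36 = 712 mm.


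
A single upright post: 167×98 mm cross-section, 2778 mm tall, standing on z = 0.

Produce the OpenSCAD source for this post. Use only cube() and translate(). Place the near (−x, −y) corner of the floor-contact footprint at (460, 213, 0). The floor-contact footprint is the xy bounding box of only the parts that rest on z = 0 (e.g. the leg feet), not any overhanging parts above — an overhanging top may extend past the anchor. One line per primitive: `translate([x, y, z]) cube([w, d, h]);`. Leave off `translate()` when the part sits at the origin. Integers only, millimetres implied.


translate([460, 213, 0]) cube([167, 98, 2778]);


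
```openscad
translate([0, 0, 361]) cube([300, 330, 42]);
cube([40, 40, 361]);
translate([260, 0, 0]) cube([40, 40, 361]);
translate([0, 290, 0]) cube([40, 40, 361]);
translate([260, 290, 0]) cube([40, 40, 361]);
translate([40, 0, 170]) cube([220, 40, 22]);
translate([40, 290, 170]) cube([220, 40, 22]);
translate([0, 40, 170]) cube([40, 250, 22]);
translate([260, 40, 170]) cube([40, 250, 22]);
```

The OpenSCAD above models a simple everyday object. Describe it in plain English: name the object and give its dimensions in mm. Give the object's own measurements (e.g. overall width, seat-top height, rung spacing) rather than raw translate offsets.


A simple wooden stool: a rectangular seat 300 mm (x) by 330 mm (y), 42 mm thick, top face at z = 403 mm, on four square legs, each 40×40 mm in cross-section. The legs rest on z = 0, each flush with a corner of the seat. Four stretchers, 40 mm wide and 22 mm tall, connect adjacent legs with their undersides at z = 170 mm, each running between the inner faces of the legs it joins and aligned with the legs' outer faces on the other axis.


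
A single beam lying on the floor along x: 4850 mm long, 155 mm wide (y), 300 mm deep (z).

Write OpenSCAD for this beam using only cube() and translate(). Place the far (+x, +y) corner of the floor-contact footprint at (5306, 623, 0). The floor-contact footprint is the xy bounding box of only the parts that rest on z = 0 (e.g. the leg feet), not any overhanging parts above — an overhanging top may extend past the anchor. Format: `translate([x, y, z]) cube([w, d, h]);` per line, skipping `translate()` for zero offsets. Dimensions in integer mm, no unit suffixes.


translate([456, 468, 0]) cube([4850, 155, 300]);


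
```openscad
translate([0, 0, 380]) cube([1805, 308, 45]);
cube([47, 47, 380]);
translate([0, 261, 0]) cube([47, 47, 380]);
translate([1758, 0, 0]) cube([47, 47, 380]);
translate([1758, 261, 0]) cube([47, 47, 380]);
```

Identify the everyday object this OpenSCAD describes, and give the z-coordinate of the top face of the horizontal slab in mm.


A bench. The seat-top height is 425 mm.

A long slab on four corner posts — a bench. The slab sits at z = 380 with thickness 45, so the top is 380 + 45 = 425 mm.


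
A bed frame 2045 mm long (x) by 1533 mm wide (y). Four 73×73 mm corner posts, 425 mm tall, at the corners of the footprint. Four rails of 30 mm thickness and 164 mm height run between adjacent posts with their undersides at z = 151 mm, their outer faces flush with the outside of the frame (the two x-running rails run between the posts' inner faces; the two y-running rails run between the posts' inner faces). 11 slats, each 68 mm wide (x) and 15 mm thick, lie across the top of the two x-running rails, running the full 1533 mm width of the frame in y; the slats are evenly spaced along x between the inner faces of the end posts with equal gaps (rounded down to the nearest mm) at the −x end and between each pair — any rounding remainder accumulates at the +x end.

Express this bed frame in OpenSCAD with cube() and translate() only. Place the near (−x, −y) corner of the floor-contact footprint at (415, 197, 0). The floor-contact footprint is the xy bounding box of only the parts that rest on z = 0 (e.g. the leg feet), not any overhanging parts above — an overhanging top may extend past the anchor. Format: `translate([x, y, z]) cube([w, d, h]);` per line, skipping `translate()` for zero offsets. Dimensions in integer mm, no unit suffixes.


// slat z = rail_z + rail_h = 151 + 164 = 315
// slat gap = ⌊(1899 − 11·68) / 12⌋ = 95
translate([415, 197, 0]) cube([73, 73, 425]);
translate([415, 1657, 0]) cube([73, 73, 425]);
translate([2387, 197, 0]) cube([73, 73, 425]);
translate([2387, 1657, 0]) cube([73, 73, 425]);
translate([488, 197, 151]) cube([1899, 30, 164]);
translate([488, 1700, 151]) cube([1899, 30, 164]);
translate([415, 270, 151]) cube([30, 1387, 164]);
translate([2430, 270, 151]) cube([30, 1387, 164]);
translate([583, 197, 315]) cube([68, 1533, 15]);
translate([746, 197, 315]) cube([68, 1533, 15]);
translate([909, 197, 315]) cube([68, 1533, 15]);
translate([1072, 197, 315]) cube([68, 1533, 15]);
translate([1235, 197, 315]) cube([68, 1533, 15]);
translate([1398, 197, 315]) cube([68, 1533, 15]);
translate([1561, 197, 315]) cube([68, 1533, 15]);
translate([1724, 197, 315]) cube([68, 1533, 15]);
translate([1887, 197, 315]) cube([68, 1533, 15]);
translate([2050, 197, 315]) cube([68, 1533, 15]);
translate([2213, 197, 315]) cube([68, 1533, 15]);


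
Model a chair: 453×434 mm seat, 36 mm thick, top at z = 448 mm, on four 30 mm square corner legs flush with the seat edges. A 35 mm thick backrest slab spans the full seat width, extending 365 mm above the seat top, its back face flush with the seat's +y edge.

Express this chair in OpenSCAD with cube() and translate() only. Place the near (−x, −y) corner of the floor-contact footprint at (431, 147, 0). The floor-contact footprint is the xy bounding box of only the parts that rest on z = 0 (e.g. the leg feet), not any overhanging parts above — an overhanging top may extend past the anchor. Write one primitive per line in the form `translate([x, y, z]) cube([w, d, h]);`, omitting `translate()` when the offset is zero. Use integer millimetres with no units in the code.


translate([431, 147, 412]) cube([453, 434, 36]);
translate([431, 147, 0]) cube([30, 30, 412]);
translate([854, 147, 0]) cube([30, 30, 412]);
translate([431, 551, 0]) cube([30, 30, 412]);
translate([854, 551, 0]) cube([30, 30, 412]);
translate([431, 546, 448]) cube([453, 35, 365]);


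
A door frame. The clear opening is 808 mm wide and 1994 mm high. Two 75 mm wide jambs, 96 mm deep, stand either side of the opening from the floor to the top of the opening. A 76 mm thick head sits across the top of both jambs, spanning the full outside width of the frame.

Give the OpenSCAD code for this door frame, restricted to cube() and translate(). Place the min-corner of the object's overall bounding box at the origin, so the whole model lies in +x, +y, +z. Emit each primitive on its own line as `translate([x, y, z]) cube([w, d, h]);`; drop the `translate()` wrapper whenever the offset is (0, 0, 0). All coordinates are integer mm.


cube([75, 96, 1994]);
translate([883, 0, 0]) cube([75, 96, 1994]);
translate([0, 0, 1994]) cube([958, 96, 76]);


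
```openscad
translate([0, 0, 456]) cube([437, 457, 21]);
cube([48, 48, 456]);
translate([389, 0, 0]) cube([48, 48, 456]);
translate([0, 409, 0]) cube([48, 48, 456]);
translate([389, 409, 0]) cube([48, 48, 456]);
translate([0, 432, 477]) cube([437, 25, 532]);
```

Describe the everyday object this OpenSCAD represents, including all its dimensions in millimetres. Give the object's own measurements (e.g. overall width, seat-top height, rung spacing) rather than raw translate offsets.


A chair. The seat is a 437×457×21 mm slab with its top at z = 477 mm, on four 48×48 mm corner legs (flush with the seat edges, standing on z = 0). A flat backrest 25 mm thick, 532 mm tall, spans the full seat width and rises from the seat top along its +y edge, rear face flush with the rear of the seat.


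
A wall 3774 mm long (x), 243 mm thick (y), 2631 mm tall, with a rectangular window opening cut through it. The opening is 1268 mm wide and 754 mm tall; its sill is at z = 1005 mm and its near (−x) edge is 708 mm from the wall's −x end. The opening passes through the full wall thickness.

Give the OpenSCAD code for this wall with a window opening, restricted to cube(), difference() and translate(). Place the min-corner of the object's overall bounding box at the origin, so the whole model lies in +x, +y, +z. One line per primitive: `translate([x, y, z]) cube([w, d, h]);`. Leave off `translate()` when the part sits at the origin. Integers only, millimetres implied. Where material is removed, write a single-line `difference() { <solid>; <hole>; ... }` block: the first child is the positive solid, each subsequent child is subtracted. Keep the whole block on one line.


difference() { cube([3774, 243, 2631]); translate([708, 0, 1005]) cube([1268, 243, 754]); }


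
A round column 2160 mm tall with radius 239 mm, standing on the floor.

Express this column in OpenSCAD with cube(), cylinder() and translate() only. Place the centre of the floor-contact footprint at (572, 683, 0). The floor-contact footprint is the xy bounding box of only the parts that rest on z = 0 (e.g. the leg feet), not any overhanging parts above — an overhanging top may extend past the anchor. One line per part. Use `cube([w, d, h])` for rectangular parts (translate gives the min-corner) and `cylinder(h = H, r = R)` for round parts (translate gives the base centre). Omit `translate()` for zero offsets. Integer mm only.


translate([572, 683, 0]) cylinder(h = 2160, r = 239);


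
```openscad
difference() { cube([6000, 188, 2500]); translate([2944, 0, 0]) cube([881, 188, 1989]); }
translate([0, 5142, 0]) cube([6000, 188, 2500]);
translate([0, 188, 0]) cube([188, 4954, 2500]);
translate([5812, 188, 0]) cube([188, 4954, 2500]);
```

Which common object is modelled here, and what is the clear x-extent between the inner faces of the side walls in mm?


A single room. The interior width is 5624 mm.

Four walls enclosing a rectangle with a door in the front wall — a room. Outside width 6000 minus two 188 mm walls gives 5624 mm.


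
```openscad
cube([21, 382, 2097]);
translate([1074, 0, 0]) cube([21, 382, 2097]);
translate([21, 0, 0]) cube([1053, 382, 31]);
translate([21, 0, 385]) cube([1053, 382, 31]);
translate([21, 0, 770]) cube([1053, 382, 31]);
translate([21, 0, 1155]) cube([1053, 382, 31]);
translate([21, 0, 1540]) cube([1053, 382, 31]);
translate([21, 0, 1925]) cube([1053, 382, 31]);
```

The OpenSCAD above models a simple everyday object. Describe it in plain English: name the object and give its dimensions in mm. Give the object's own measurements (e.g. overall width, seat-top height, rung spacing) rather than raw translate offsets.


An open bookshelf. Two side panels, each 21 mm thick, 382 mm deep and 2097 mm tall, stand 1095 mm apart (outside-to-outside). Between them sit 6 shelves, each 31 mm thick and 382 mm deep, spanning the full gap between the sides. The bottom shelf rests on the floor (its underside at z = 0) and the clear gap between one shelf's top and the next shelf's underside is 354 mm.


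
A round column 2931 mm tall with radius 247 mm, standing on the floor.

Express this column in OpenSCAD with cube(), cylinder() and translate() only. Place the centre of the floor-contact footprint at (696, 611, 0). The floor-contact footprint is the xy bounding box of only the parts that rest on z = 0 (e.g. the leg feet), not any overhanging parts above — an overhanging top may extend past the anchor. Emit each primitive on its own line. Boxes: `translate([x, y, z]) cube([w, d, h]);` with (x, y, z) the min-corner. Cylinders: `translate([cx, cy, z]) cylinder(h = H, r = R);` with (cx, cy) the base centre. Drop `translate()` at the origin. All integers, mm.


translate([696, 611, 0]) cylinder(h = 2931, r = 247);


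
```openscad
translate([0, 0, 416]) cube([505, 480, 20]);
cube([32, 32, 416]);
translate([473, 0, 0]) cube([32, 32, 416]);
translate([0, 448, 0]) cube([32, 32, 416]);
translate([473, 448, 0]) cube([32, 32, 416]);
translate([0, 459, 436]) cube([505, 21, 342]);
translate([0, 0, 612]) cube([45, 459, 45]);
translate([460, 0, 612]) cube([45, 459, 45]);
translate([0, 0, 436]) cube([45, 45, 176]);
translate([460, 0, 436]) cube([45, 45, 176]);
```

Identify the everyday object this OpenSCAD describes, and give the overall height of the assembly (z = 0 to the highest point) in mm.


A chair. The overall height is 778 mm.

A slab on four corner posts with a tall panel at the back — a chair. The seat slab sits at z = 416 with thickness 20, and the 342 mm backrest starts at the seat top, so the overall height is 416 + 20 + 342 = 778 mm.


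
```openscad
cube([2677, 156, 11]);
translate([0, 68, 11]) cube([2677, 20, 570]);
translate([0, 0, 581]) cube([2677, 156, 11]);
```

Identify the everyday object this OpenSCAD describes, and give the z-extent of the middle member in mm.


An I-beam. The web height is 570 mm.

Two wide flanges with a thin centred web — an I-beam. Overall 592 mm minus two 11 mm flanges gives a web of 592 − 2·11 = 570 mm.


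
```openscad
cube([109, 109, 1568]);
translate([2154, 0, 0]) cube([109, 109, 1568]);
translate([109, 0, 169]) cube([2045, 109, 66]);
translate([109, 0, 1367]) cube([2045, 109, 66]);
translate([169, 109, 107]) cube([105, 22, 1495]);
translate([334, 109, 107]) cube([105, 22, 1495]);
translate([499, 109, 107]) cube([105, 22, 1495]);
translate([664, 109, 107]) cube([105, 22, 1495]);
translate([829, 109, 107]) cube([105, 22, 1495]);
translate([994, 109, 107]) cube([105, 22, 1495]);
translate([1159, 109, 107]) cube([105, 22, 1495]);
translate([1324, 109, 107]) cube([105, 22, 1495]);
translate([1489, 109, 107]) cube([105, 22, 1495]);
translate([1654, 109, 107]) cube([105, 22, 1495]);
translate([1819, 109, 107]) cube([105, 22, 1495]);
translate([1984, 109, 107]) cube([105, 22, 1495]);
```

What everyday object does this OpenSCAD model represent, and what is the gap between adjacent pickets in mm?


A fence section. The picket gap is 60 mm.

Two posts, two rails, 12 pickets — a fence section. Span 2045 mm holds 12 pickets of 105 mm with 13 equal gaps: ⌊(2045 − 12·105) / 13⌋ = 60 mm.


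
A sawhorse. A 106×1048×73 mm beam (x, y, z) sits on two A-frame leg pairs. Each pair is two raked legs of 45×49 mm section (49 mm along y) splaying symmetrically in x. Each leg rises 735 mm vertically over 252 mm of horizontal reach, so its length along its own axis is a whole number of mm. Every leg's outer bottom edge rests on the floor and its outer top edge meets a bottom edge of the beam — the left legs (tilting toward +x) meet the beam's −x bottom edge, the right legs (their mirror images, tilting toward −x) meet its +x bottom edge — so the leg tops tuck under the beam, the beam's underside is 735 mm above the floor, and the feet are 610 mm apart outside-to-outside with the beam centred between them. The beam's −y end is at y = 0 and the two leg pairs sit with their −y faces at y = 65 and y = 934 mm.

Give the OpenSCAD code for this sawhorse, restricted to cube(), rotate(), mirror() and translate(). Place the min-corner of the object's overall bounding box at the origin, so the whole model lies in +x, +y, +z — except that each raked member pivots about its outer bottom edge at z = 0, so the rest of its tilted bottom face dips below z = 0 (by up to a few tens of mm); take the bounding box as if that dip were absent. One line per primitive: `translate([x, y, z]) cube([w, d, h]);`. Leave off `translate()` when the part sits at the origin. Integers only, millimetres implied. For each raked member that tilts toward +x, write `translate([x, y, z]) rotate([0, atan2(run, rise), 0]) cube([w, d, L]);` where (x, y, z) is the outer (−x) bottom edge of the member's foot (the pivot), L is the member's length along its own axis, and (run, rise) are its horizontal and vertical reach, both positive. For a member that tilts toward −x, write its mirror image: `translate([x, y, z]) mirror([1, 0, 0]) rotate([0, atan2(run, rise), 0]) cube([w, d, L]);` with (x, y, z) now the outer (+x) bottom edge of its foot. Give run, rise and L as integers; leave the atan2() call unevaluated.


translate([252, 0, 735]) cube([106, 1048, 73]);
translate([0, 65, 0]) rotate([0, atan2(252, 735), 0]) cube([45, 49, 777]);
translate([610, 65, 0]) mirror([1, 0, 0]) rotate([0, atan2(252, 735), 0]) cube([45, 49, 777]);
translate([0, 934, 0]) rotate([0, atan2(252, 735), 0]) cube([45, 49, 777]);
translate([610, 934, 0]) mirror([1, 0, 0]) rotate([0, atan2(252, 735), 0]) cube([45, 49, 777]);


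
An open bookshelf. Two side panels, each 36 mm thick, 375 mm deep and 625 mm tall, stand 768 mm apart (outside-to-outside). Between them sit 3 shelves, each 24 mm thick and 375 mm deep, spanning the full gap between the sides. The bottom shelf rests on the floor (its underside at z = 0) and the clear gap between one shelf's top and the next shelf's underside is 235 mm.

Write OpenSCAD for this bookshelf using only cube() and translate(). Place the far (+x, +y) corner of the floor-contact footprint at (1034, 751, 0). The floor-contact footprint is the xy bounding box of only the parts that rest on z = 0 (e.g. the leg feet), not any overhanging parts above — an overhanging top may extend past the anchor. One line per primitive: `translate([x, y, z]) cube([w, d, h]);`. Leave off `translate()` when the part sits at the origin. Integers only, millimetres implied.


translate([266, 376, 0]) cube([36, 375, 625]);
translate([998, 376, 0]) cube([36, 375, 625]);
translate([302, 376, 0]) cube([696, 375, 24]);
translate([302, 376, 259]) cube([696, 375, 24]);
translate([302, 376, 518]) cube([696, 375, 24]);


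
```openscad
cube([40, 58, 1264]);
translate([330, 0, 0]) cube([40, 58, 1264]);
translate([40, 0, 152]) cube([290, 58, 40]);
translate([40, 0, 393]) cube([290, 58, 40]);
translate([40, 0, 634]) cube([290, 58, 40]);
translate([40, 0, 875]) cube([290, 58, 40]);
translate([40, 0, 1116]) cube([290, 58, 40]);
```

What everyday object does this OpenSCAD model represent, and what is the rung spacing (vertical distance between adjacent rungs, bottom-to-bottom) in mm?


A ladder. The rung spacing is 241 mm.

Two tall 40×58 posts with 5 short bars between them — a ladder. Adjacent rungs sit at z = 152 and z = 393, so the spacing is 393 − 152 = 241 mm.


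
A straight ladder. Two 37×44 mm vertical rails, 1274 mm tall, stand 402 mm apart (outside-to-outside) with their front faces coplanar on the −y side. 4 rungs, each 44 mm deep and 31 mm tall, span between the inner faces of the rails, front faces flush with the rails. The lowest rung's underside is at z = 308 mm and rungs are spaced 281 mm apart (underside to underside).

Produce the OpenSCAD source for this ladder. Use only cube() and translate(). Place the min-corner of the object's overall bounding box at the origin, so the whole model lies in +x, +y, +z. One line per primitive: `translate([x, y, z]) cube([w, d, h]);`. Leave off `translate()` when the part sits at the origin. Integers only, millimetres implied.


cube([37, 44, 1274]);
translate([365, 0, 0]) cube([37, 44, 1274]);
translate([37, 0, 308]) cube([328, 44, 31]);
translate([37, 0, 589]) cube([328, 44, 31]);
translate([37, 0, 870]) cube([328, 44, 31]);
translate([37, 0, 1151]) cube([328, 44, 31]);


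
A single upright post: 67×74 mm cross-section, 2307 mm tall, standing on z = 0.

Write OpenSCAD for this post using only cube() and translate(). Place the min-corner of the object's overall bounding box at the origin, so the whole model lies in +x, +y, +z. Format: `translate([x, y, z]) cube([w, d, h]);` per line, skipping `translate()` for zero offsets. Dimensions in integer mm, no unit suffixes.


cube([67, 74, 2307]);


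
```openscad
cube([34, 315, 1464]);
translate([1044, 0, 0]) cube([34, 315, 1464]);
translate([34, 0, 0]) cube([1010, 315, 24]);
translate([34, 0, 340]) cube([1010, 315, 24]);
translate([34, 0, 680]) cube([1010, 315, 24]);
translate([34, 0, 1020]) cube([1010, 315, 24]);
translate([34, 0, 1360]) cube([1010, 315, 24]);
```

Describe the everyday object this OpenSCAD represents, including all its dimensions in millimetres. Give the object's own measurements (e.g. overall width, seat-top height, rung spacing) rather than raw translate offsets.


An open bookshelf. Two side panels, each 34 mm thick, 315 mm deep and 1464 mm tall, stand 1078 mm apart (outside-to-outside). Between them sit 5 shelves, each 24 mm thick and 315 mm deep, spanning the full gap between the sides. The bottom shelf rests on the floor (its underside at z = 0) and the clear gap between one shelf's top and the next shelf's underside is 316 mm.


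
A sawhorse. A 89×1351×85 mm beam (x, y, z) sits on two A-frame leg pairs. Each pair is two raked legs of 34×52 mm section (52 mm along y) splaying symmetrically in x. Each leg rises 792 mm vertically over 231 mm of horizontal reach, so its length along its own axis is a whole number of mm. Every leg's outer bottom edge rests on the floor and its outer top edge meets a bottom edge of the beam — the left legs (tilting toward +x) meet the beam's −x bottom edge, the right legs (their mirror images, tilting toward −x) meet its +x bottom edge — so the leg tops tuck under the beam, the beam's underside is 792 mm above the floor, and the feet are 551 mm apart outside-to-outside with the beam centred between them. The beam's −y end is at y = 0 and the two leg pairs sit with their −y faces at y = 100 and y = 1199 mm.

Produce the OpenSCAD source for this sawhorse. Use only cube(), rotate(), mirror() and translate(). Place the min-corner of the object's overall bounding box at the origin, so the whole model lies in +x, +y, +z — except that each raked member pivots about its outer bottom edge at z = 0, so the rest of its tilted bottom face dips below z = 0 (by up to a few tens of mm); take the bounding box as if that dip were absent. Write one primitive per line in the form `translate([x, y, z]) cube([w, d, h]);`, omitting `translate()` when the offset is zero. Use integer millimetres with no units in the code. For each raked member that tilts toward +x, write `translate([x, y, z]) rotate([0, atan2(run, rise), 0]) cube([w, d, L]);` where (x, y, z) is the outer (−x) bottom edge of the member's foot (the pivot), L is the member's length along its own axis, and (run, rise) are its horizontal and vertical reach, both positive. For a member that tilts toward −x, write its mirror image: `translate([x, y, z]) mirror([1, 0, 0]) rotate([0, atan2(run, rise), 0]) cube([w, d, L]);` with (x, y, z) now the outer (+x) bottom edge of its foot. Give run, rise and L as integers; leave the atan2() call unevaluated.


translate([231, 0, 792]) cube([89, 1351, 85]);
translate([0, 100, 0]) rotate([0, atan2(231, 792), 0]) cube([34, 52, 825]);
translate([551, 100, 0]) mirror([1, 0, 0]) rotate([0, atan2(231, 792), 0]) cube([34, 52, 825]);
translate([0, 1199, 0]) rotate([0, atan2(231, 792), 0]) cube([34, 52, 825]);
translate([551, 1199, 0]) mirror([1, 0, 0]) rotate([0, atan2(231, 792), 0]) cube([34, 52, 825]);


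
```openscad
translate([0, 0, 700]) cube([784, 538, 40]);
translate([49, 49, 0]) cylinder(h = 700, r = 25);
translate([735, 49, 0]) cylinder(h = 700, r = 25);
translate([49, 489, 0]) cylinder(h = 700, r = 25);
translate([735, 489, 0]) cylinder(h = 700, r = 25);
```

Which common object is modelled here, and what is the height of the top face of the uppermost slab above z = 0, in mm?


A table. The table height is 740 mm.

A 784×538×40 slab sits at z = 700 on four Ø50 mm round legs — a table. The top surface is at 700 + 40 = 740 mm.


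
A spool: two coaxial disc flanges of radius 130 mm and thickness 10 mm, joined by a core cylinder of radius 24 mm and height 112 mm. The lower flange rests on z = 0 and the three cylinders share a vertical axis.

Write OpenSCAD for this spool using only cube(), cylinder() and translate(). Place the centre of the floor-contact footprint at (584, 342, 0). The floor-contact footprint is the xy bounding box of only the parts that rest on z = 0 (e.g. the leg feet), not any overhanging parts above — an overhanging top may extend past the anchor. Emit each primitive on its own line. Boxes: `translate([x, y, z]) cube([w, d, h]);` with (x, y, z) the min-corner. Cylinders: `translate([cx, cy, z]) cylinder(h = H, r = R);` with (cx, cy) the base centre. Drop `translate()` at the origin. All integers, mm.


translate([584, 342, 0]) cylinder(h = 10, r = 130);
translate([584, 342, 10]) cylinder(h = 112, r = 24);
translate([584, 342, 122]) cylinder(h = 10, r = 130);


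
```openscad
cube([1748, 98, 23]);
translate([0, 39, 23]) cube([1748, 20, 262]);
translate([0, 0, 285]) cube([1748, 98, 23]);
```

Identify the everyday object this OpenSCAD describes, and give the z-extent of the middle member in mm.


An I-beam. The web height is 262 mm.

Two wide flanges with a thin centred web — an I-beam. Overall 308 mm minus two 23 mm flanges gives a web of 308 − 2·23 = 262 mm.


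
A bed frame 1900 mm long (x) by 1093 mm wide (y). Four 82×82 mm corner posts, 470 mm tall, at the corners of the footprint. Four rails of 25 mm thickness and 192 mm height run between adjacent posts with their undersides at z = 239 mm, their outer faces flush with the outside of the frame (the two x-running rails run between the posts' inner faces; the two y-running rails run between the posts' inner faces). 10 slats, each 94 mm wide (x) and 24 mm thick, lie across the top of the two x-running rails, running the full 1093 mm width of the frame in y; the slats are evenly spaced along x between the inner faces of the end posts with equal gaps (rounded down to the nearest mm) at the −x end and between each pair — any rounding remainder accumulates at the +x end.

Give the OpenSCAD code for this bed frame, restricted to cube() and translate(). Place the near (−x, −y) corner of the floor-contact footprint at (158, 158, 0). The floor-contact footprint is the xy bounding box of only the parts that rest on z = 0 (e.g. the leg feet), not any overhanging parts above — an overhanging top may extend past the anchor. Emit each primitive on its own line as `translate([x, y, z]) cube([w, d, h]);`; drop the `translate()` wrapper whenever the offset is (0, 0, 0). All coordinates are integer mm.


translate([158, 158, 0]) cube([82, 82, 470]);
translate([158, 1169, 0]) cube([82, 82, 470]);
translate([1976, 158, 0]) cube([82, 82, 470]);
translate([1976, 1169, 0]) cube([82, 82, 470]);
translate([240, 158, 239]) cube([1736, 25, 192]);
translate([240, 1226, 239]) cube([1736, 25, 192]);
translate([158, 240, 239]) cube([25, 929, 192]);
translate([2033, 240, 239]) cube([25, 929, 192]);
translate([312, 158, 431]) cube([94, 1093, 24]);
translate([478, 158, 431]) cube([94, 1093, 24]);
translate([644, 158, 431]) cube([94, 1093, 24]);
translate([810, 158, 431]) cube([94, 1093, 24]);
translate([976, 158, 431]) cube([94, 1093, 24]);
translate([1142, 158, 431]) cube([94, 1093, 24]);
translate([1308, 158, 431]) cube([94, 1093, 24]);
translate([1474, 158, 431]) cube([94, 1093, 24]);
translate([1640, 158, 431]) cube([94, 1093, 24]);
translate([1806, 158, 431]) cube([94, 1093, 24]);


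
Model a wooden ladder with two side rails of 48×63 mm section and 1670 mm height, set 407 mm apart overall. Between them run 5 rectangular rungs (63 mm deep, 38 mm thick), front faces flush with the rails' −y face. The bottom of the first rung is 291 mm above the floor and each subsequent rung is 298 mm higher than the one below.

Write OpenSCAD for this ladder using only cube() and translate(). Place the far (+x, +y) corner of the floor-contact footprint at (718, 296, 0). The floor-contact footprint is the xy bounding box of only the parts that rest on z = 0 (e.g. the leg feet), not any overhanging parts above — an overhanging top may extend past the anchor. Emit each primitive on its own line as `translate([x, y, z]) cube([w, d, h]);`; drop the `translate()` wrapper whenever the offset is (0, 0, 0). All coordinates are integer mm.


// rung span = 407 - 2*48 = 311
// rung[k] z = 291 + k*298
translate([311, 233, 0]) cube([48, 63, 1670]);
translate([670, 233, 0]) cube([48, 63, 1670]);
translate([359, 233, 291]) cube([311, 63, 38]);
translate([359, 233, 589]) cube([311, 63, 38]);
translate([359, 233, 887]) cube([311, 63, 38]);
translate([359, 233, 1185]) cube([311, 63, 38]);
translate([359, 233, 1483]) cube([311, 63, 38]);


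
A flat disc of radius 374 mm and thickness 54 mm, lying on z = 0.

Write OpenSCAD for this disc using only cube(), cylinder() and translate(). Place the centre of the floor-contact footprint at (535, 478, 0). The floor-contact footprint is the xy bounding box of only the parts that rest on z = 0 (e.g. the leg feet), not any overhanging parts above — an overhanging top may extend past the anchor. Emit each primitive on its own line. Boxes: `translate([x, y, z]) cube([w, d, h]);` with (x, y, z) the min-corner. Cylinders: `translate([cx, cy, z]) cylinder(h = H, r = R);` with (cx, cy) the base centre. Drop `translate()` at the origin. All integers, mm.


translate([535, 478, 0]) cylinder(h = 54, r = 374);


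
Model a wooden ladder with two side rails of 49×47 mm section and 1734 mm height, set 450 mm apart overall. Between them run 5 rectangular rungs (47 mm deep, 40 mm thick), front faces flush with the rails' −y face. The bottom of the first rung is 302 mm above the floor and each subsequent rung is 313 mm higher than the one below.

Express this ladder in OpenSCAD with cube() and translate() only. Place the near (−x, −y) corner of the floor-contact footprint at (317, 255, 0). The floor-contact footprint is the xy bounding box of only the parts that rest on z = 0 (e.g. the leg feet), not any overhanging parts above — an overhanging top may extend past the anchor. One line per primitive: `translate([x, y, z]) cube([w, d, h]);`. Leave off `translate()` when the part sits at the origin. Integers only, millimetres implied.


translate([317, 255, 0]) cube([49, 47, 1734]);
translate([718, 255, 0]) cube([49, 47, 1734]);
translate([366, 255, 302]) cube([352, 47, 40]);
translate([366, 255, 615]) cube([352, 47, 40]);
translate([366, 255, 928]) cube([352, 47, 40]);
translate([366, 255, 1241]) cube([352, 47, 40]);
translate([366, 255, 1554]) cube([352, 47, 40]);


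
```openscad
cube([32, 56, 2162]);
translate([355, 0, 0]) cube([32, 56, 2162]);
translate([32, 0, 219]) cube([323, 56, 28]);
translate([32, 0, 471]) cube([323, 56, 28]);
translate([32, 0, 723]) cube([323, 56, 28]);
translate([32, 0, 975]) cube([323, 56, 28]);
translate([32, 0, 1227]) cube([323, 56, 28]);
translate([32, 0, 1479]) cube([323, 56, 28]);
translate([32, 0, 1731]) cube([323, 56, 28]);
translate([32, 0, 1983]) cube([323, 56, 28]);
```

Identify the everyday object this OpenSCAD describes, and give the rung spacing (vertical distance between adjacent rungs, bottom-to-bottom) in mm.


A ladder. The rung spacing is 252 mm.

Two tall 32×56 posts with 8 short bars between them — a ladder. Adjacent rungs sit at z = 219 and z = 471, so the spacing is 471 − 219 = 252 mm.


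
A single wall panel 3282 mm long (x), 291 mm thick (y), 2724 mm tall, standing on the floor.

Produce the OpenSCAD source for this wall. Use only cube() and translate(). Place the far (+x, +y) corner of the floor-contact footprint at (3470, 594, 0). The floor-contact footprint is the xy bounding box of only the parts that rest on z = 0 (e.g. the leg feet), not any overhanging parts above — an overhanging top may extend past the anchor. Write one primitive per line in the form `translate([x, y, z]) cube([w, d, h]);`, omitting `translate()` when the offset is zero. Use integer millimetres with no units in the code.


translate([188, 303, 0]) cube([3282, 291, 2724]);


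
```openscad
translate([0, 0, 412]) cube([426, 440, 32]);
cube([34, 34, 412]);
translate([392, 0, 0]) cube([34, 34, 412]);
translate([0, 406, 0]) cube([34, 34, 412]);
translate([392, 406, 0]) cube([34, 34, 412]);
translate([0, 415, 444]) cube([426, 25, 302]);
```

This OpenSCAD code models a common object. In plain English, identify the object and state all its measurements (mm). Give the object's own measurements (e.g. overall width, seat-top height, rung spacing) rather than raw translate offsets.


A chair. The seat is a 426×440×32 mm slab with its top at z = 444 mm, on four 34×34 mm corner legs (flush with the seat edges, standing on z = 0). A flat backrest 25 mm thick, 302 mm tall, spans the full seat width and rises from the seat top along its +y edge, rear face flush with the rear of the seat.


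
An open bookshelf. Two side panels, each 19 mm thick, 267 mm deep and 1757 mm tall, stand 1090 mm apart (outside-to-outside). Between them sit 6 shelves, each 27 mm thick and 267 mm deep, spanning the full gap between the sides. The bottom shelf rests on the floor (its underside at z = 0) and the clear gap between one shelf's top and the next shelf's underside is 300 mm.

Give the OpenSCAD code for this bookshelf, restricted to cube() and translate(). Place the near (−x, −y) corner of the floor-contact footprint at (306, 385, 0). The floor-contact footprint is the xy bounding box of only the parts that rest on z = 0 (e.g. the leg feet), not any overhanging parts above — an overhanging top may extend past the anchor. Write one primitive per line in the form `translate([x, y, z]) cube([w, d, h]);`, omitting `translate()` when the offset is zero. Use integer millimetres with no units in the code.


translate([306, 385, 0]) cube([19, 267, 1757]);
translate([1377, 385, 0]) cube([19, 267, 1757]);
translate([325, 385, 0]) cube([1052, 267, 27]);
translate([325, 385, 327]) cube([1052, 267, 27]);
translate([325, 385, 654]) cube([1052, 267, 27]);
translate([325, 385, 981]) cube([1052, 267, 27]);
translate([325, 385, 1308]) cube([1052, 267, 27]);
translate([325, 385, 1635]) cube([1052, 267, 27]);


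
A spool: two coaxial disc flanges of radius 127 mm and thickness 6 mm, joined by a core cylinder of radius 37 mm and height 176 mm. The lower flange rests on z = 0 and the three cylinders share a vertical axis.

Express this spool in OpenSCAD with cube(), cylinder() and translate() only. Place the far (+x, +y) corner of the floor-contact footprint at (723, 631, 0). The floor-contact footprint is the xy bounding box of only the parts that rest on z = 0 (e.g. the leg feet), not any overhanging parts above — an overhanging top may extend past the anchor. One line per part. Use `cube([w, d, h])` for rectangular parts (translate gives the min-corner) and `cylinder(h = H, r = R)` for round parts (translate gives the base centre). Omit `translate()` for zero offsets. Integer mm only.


translate([596, 504, 0]) cylinder(h = 6, r = 127);
translate([596, 504, 6]) cylinder(h = 176, r = 37);
translate([596, 504, 182]) cylinder(h = 6, r = 127);
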